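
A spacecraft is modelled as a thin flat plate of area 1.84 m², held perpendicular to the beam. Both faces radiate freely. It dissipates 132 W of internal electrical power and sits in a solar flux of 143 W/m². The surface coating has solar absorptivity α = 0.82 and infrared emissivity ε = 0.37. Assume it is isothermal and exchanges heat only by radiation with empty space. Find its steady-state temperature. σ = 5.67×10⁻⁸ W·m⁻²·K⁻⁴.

At steady state, absorbed solar power + internal power = radiated power.
Absorbed: α·S·A_cross = 0.82·143·1.840 = 215.8 W (cross-section A).
Total input = 215.8 + 132 = 347.8 W.
Radiated: εσ·A_surf·T⁴ with A_surf = 2A = 3.680 m².
T⁴ = 347.8/(0.37·5.67×10⁻⁸·3.680) = 4.504×10⁹ K⁴.

T ≈ 259 K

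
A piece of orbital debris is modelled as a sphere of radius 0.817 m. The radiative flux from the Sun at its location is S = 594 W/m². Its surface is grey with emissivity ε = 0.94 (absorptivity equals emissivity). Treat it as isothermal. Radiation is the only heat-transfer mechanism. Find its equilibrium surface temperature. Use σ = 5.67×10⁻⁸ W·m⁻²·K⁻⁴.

At equilibrium, absorbed power = emitted power.
Absorbing cross-section = πr² = 2.097 m²; emitting surface = 4πr² = 8.388 m² (ratio 4).
εS·A_cross = εσ·A_surf·T⁴  ⇒  T⁴ = S/(4σ)   (ε cancels).
T⁴ = 594/(4·5.67×10⁻⁸) = 2.619×10⁹ K⁴.
T = (2.619×10⁹)^(1/4).

T ≈ 226 K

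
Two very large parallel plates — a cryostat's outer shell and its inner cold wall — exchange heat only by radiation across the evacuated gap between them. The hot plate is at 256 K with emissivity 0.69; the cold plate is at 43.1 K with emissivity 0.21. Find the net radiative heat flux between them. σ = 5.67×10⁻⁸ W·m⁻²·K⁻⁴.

For two infinite grey parallel plates, q = σ(T₁⁴ − T₂⁴)/(1/ε₁ + 1/ε₂ − 1).
T₁⁴ − T₂⁴ = 4.295×10⁹ − 3.451×10⁶ = 4.292×10⁹ K⁴.
1/ε₁ + 1/ε₂ − 1 = 1.449 + 4.762 − 1 = 5.211.
q = 5.67×10⁻⁸ × 4.292×10⁹ / 5.211.

q ≈ 46.7 W/m²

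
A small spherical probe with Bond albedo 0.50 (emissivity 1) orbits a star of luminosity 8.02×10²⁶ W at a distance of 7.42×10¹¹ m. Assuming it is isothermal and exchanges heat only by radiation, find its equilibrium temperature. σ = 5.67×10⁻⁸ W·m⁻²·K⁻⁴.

First find the stellar flux at distance d: S = L/(4πd²) = 8.02×10²⁶/(4π·(7.42×10¹¹)²) = 115.9 W/m².
For an isothermal sphere, absorbed (1−a)S·πr² = emitted σ·4πr²·T⁴, so T⁴ = (1−a)S/(4σ).
T⁴ = 0.500·115.9/(4·5.67×10⁻⁸) = 2.556×10⁸ K⁴.

T ≈ 126 K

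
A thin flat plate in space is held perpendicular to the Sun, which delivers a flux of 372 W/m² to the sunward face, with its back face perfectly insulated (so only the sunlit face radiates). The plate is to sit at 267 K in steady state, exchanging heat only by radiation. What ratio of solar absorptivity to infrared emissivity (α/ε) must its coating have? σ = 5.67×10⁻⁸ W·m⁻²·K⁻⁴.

Balance: αS·A = εσ·1A·T⁴ ⇒ α/ε = σT⁴/S.
α/ε = 5.67×10⁻⁸·(267)⁴/372 = 5.67×10⁻⁸·5.082×10⁹/372.

α/ε ≈ 0.775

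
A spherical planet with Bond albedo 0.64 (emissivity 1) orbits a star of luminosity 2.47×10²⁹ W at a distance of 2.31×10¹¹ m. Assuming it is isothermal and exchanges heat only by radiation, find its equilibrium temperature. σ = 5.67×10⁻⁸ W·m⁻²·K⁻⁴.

First find the stellar flux at distance d: S = L/(4πd²) = 2.47×10²⁹/(4π·(2.31×10¹¹)²) = 3.684×10⁵ W/m².
For an isothermal sphere, absorbed (1−a)S·πr² = emitted σ·4πr²·T⁴, so T⁴ = (1−a)S/(4σ).
T⁴ = 0.360·3.684×10⁵/(4·5.67×10⁻⁸) = 5.847×10¹¹ K⁴.

T ≈ 874 K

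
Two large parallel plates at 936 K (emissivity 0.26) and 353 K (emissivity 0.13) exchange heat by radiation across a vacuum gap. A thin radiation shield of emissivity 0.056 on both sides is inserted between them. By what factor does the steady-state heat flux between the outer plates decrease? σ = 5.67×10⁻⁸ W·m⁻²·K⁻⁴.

factor ≈ 4.29

Without shield: q₀ = σΔ(T⁴)/(1/ε₁+1/ε₂−1) with denominator 10.54.
With shield the two gaps are in series; the resistances add: (1/ε₁+1/ε_s−1)+(1/ε_s+1/ε₂−1) = 20.70+24.55 = 45.25.
Heat-flux ratio q₀/q = 45.25/10.54.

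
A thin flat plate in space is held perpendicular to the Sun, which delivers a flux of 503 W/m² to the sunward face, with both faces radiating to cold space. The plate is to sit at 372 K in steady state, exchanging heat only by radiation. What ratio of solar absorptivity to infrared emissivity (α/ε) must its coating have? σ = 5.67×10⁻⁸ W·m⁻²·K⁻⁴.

Balance: αS·A = εσ·2A·T⁴ ⇒ α/ε = 2σT⁴/S.
α/ε = 2·5.67×10⁻⁸·(372)⁴/503 = 2·5.67×10⁻⁸·1.915×10¹⁰/503.

α/ε ≈ 4.32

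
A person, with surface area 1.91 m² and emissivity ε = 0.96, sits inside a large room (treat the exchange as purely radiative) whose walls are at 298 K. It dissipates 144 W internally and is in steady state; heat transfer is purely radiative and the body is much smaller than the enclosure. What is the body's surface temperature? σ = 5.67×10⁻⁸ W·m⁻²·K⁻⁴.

For a small grey body in a large enclosure, net radiated power = εσA(T⁴ − T_w⁴).
Steady state: P = εσA(T⁴ − T_w⁴) with A = 1.91 m².
T⁴ = P/(εσA) + T_w⁴ = 144/(0.96·5.67×10⁻⁸·1.910) + (298)⁴
    = 1.385×10⁹ + 7.886×10⁹ = 9.271×10⁹ K⁴.

T ≈ 310 K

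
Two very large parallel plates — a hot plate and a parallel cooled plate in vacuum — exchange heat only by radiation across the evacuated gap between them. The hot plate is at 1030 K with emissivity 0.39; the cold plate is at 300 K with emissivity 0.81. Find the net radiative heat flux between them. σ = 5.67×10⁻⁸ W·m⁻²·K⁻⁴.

For two infinite grey parallel plates, q = σ(T₁⁴ − T₂⁴)/(1/ε₁ + 1/ε₂ − 1).
T₁⁴ − T₂⁴ = 1.126×10¹² − 8.100×10⁹ = 1.117×10¹² K⁴.
1/ε₁ + 1/ε₂ − 1 = 2.564 + 1.235 − 1 = 2.799.
q = 5.67×10⁻⁸ × 1.117×10¹² / 2.799.

q ≈ 22600 W/m²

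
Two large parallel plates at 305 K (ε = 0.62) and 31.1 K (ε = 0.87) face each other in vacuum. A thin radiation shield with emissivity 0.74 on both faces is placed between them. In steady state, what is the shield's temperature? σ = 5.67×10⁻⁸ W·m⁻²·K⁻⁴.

T_s ≈ 247 K

In steady state the net flux on the hot side equals that on the cold side.
σ(T₁⁴−T_s⁴)/D₁ = σ(T_s⁴−T₂⁴)/D₂, with D₁ = 1/ε₁+1/ε_s−1 = 1.964, D₂ = 1/ε_s+1/ε₂−1 = 1.501.
Solve for T_s⁴: T_s⁴ = (D₂·T₁⁴ + D₁·T₂⁴)/(D₁+D₂) = 3.749×10⁹ K⁴.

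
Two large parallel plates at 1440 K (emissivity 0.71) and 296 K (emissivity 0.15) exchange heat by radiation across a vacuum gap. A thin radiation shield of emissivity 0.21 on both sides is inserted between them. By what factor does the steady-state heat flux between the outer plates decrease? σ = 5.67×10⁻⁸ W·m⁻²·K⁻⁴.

factor ≈ 2.20

Without shield: q₀ = σΔ(T⁴)/(1/ε₁+1/ε₂−1) with denominator 7.075.
With shield the two gaps are in series; the resistances add: (1/ε₁+1/ε_s−1)+(1/ε_s+1/ε₂−1) = 5.170+10.43 = 15.60.
Heat-flux ratio q₀/q = 15.60/7.075.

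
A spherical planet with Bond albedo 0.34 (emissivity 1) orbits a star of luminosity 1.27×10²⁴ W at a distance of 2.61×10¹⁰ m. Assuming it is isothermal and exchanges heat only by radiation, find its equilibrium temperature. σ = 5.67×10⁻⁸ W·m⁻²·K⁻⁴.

First find the stellar flux at distance d: S = L/(4πd²) = 1.27×10²⁴/(4π·(2.61×10¹⁰)²) = 148.4 W/m².
For an isothermal sphere, absorbed (1−a)S·πr² = emitted σ·4πr²·T⁴, so T⁴ = (1−a)S/(4σ).
T⁴ = 0.660·148.4/(4·5.67×10⁻⁸) = 4.317×10⁸ K⁴.

T ≈ 144 K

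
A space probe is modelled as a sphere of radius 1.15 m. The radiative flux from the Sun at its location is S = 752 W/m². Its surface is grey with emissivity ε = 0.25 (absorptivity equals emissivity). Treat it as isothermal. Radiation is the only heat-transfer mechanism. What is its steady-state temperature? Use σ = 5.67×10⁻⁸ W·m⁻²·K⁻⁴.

T ≈ 240 K

At equilibrium, absorbed power = emitted power.
Absorbing cross-section = πr² = 4.155 m²; emitting surface = 4πr² = 16.62 m² (ratio 4).
εS·A_cross = εσ·A_surf·T⁴  ⇒  T⁴ = S/(4σ)   (ε cancels).
T⁴ = 752/(4·5.67×10⁻⁸) = 3.316×10⁹ K⁴.
T = (3.316×10⁹)^(1/4).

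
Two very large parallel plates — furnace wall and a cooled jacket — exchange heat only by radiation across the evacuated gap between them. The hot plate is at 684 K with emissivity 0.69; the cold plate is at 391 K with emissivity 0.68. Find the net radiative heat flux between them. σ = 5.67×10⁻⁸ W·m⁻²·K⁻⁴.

q ≈ 5770 W/m²

For two infinite grey parallel plates, q = σ(T₁⁴ − T₂⁴)/(1/ε₁ + 1/ε₂ − 1).
T₁⁴ − T₂⁴ = 2.189×10¹¹ − 2.337×10¹⁰ = 1.955×10¹¹ K⁴.
1/ε₁ + 1/ε₂ − 1 = 1.449 + 1.471 − 1 = 1.920.
q = 5.67×10⁻⁸ × 1.955×10¹¹ / 1.920.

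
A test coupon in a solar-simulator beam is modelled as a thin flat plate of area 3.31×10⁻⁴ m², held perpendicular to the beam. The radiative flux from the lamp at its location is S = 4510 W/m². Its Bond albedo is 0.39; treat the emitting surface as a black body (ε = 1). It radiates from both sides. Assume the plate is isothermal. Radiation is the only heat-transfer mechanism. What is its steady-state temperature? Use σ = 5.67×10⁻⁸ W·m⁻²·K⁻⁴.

T ≈ 395 K

At equilibrium, absorbed power = emitted power.
Absorbing cross-section = A = 3.310×10⁻⁴ m²; emitting surface = 2A = 6.620×10⁻⁴ m² (ratio 2).
(1−a)S·A_cross = εσ·A_surf·T⁴  ⇒  T⁴ = (1−a)S/(2σ).
T⁴ = 0.610·4510/(2·5.67×10⁻⁸) = 2.426×10¹⁰ K⁴.
T = (2.426×10¹⁰)^(1/4).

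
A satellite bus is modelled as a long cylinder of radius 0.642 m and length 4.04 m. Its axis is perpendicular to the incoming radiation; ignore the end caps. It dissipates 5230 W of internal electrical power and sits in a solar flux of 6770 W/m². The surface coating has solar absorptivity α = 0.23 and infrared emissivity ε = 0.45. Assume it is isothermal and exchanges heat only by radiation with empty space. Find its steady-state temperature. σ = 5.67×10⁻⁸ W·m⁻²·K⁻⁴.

At steady state, absorbed solar power + internal power = radiated power.
Absorbed: α·S·A_cross = 0.23·6770·5.187 = 8077 W (cross-section 2rL).
Total input = 8077 + 5230 = 13310 W.
Radiated: εσ·A_surf·T⁴ with A_surf = 2πrL = 16.30 m².
T⁴ = 13310/(0.45·5.67×10⁻⁸·16.30) = 3.200×10¹⁰ K⁴.

T ≈ 423 K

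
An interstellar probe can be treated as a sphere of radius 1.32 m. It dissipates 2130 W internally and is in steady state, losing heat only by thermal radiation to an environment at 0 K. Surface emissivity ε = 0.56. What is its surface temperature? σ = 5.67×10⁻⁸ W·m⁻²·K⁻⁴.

T ≈ 235 K

Steady state: internal power = radiated power, P = εσA T⁴.
Radiating area A = 4πr² = 21.90 m².
T⁴ = P/(εσA) = 2130/(0.56·5.67×10⁻⁸·21.90) = 3.064×10⁹ K⁴.
T = (3.064×10⁹)^(1/4).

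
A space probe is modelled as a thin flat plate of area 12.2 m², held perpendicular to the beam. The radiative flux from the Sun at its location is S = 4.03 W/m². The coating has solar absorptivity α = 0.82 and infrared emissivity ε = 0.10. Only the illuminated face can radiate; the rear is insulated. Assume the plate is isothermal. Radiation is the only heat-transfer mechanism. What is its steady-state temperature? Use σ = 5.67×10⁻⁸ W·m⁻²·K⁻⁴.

At equilibrium, absorbed power = emitted power.
Absorbing cross-section = A = 12.20 m²; emitting surface = A = 12.20 m² (ratio 1).
αS·A_cross = εσ·A_surf·T⁴  ⇒  T⁴ = αS/(ε·1σ).
T⁴ = 0.820·4.03/(0.10·1·5.67×10⁻⁸) = 5.828×10⁸ K⁴.
T = (5.828×10⁸)^(1/4).

T ≈ 155 K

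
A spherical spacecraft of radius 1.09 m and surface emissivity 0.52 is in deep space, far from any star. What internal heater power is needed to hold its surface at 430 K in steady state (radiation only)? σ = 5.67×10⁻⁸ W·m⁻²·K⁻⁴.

P = εσ·4πr²·T⁴.
4πr² = 14.93 m²; T⁴ = 3.419×10¹⁰ K⁴.
P = 0.52·5.67×10⁻⁸·14.93·3.419×10¹⁰.

P ≈ 15000 W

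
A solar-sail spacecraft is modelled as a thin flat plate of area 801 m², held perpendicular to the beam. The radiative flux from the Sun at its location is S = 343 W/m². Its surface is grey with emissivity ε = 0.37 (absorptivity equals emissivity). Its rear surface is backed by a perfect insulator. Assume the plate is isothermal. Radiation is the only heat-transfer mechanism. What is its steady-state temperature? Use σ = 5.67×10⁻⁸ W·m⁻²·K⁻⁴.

T ≈ 279 K

At equilibrium, absorbed power = emitted power.
Absorbing cross-section = A = 801.0 m²; emitting surface = A = 801.0 m² (ratio 1).
εS·A_cross = εσ·A_surf·T⁴  ⇒  T⁴ = S/(1σ)   (ε cancels).
T⁴ = 343/(1·5.67×10⁻⁸) = 6.049×10⁹ K⁴.
T = (6.049×10⁹)^(1/4).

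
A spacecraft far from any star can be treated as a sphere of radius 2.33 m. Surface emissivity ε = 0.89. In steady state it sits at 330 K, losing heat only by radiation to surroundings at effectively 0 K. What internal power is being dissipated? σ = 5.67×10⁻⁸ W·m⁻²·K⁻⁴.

P ≈ 40800 W

Steady state: P = εσA T⁴.
A = 4πr² = 68.22 m²; T⁴ = (330)⁴ = 1.186×10¹⁰ K⁴.
P = 0.89 × 5.67×10⁻⁸ × 68.22 × 1.186×10¹⁰.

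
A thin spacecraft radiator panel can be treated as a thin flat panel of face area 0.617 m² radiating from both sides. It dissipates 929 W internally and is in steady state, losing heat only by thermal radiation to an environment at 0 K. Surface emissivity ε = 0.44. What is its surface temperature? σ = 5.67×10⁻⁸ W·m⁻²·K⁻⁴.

T ≈ 417 K

Steady state: internal power = radiated power, P = εσA T⁴.
Radiating area A = 2·0.617 = 1.234 m².
T⁴ = P/(εσA) = 929/(0.44·5.67×10⁻⁸·1.234) = 3.018×10¹⁰ K⁴.
T = (3.018×10¹⁰)^(1/4).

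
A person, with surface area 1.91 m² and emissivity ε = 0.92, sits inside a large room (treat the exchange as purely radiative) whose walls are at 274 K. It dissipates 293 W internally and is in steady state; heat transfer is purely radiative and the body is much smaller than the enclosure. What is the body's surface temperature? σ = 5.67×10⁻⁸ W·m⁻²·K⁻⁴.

For a small grey body in a large enclosure, net radiated power = εσA(T⁴ − T_w⁴).
Steady state: P = εσA(T⁴ − T_w⁴) with A = 1.91 m².
T⁴ = P/(εσA) + T_w⁴ = 293/(0.92·5.67×10⁻⁸·1.910) + (274)⁴
    = 2.941×10⁹ + 5.636×10⁹ = 8.577×10⁹ K⁴.

T ≈ 304 K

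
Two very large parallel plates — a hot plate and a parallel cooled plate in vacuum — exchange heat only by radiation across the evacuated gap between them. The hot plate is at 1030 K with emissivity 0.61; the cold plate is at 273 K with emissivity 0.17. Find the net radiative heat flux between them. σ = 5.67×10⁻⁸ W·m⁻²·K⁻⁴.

q ≈ 9740 W/m²

For two infinite grey parallel plates, q = σ(T₁⁴ − T₂⁴)/(1/ε₁ + 1/ε₂ − 1).
T₁⁴ − T₂⁴ = 1.126×10¹² − 5.555×10⁹ = 1.120×10¹² K⁴.
1/ε₁ + 1/ε₂ − 1 = 1.639 + 5.882 − 1 = 6.522.
q = 5.67×10⁻⁸ × 1.120×10¹² / 6.522.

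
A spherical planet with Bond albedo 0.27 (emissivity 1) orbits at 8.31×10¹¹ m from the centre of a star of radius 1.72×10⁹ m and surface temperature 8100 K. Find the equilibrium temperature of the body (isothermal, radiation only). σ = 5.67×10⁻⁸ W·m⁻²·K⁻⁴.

T ≈ 241 K

The star's surface emits σT_*⁴; at distance d the flux is S = σT_*⁴(R_*/d)².
S = 5.67×10⁻⁸·(8100)⁴·(1.72×10⁹/8.31×10¹¹)² = 1046 W/m².
For an isothermal sphere T⁴ = (1−a)S/(4σ) = 3.366×10⁹ K⁴.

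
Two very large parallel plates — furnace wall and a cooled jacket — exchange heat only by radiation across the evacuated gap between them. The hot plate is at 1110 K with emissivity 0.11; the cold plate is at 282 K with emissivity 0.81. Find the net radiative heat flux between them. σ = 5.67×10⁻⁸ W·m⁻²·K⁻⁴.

q ≈ 9190 W/m²

For two infinite grey parallel plates, q = σ(T₁⁴ − T₂⁴)/(1/ε₁ + 1/ε₂ − 1).
T₁⁴ − T₂⁴ = 1.518×10¹² − 6.324×10⁹ = 1.512×10¹² K⁴.
1/ε₁ + 1/ε₂ − 1 = 9.091 + 1.235 − 1 = 9.325.
q = 5.67×10⁻⁸ × 1.512×10¹² / 9.325.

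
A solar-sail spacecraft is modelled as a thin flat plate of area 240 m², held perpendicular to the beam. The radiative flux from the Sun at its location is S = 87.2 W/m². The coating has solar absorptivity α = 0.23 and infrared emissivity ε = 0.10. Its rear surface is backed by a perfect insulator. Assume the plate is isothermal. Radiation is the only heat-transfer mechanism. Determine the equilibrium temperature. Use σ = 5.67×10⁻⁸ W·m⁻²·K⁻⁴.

At equilibrium, absorbed power = emitted power.
Absorbing cross-section = A = 240.0 m²; emitting surface = A = 240.0 m² (ratio 1).
αS·A_cross = εσ·A_surf·T⁴  ⇒  T⁴ = αS/(ε·1σ).
T⁴ = 0.230·87.2/(0.10·1·5.67×10⁻⁸) = 3.537×10⁹ K⁴.
T = (3.537×10⁹)^(1/4).

T ≈ 244 K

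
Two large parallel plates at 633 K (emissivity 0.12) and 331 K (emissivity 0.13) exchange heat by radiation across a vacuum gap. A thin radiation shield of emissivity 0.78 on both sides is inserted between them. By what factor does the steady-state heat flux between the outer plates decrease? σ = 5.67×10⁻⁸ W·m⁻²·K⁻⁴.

factor ≈ 1.10

Without shield: q₀ = σΔ(T⁴)/(1/ε₁+1/ε₂−1) with denominator 15.03.
With shield the two gaps are in series; the resistances add: (1/ε₁+1/ε_s−1)+(1/ε_s+1/ε₂−1) = 8.615+7.974 = 16.59.
Heat-flux ratio q₀/q = 16.59/15.03.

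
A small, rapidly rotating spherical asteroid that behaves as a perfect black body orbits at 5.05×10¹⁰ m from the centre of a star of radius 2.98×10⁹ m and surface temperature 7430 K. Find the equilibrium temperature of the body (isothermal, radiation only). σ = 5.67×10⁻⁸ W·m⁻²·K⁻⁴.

The star's surface emits σT_*⁴; at distance d the flux is S = σT_*⁴(R_*/d)².
S = 5.67×10⁻⁸·(7430)⁴·(2.98×10⁹/5.05×10¹⁰)² = 6.017×10⁵ W/m².
For an isothermal sphere T⁴ = (1−a)S/(4σ) = 2.653×10¹² K⁴.

T ≈ 1280 K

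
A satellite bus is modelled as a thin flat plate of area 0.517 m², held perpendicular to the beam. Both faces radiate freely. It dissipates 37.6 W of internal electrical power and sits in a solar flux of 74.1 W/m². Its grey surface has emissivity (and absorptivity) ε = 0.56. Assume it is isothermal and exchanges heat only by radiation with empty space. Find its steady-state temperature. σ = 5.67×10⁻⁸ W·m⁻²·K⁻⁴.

At steady state, absorbed solar power + internal power = radiated power.
Absorbed: α·S·A_cross = 0.56·74.1·0.5170 = 21.45 W (cross-section A).
Total input = 21.45 + 37.6 = 59.05 W.
Radiated: εσ·A_surf·T⁴ with A_surf = 2A = 1.034 m².
T⁴ = 59.05/(0.56·5.67×10⁻⁸·1.034) = 1.799×10⁹ K⁴.

T ≈ 206 K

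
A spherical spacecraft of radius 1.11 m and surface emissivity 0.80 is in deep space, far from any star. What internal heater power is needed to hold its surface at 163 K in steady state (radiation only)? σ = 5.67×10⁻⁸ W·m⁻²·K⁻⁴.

P = εσ·4πr²·T⁴.
4πr² = 15.48 m²; T⁴ = 7.059×10⁸ K⁴.
P = 0.80·5.67×10⁻⁸·15.48·7.059×10⁸.

P ≈ 496 W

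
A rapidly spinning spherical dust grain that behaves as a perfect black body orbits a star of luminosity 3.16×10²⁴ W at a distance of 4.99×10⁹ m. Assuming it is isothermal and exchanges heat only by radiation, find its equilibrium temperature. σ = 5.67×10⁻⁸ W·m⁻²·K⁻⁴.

First find the stellar flux at distance d: S = L/(4πd²) = 3.16×10²⁴/(4π·(4.99×10⁹)²) = 10100 W/m².
For an isothermal sphere, absorbed (1−a)S·πr² = emitted σ·4πr²·T⁴, so T⁴ = (1−a)S/(4σ).
T⁴ = 1.00·10100/(4·5.67×10⁻⁸) = 4.453×10¹⁰ K⁴.

T ≈ 459 K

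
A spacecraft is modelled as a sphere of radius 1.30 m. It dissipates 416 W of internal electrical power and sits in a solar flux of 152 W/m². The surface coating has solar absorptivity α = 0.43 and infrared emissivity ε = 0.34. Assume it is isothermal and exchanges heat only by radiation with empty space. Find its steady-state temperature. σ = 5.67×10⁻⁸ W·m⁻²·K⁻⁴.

T ≈ 208 K

At steady state, absorbed solar power + internal power = radiated power.
Absorbed: α·S·A_cross = 0.43·152·5.309 = 347.0 W (cross-section πr²).
Total input = 347.0 + 416 = 763.0 W.
Radiated: εσ·A_surf·T⁴ with A_surf = 4πr² = 21.24 m².
T⁴ = 763.0/(0.34·5.67×10⁻⁸·21.24) = 1.864×10⁹ K⁴.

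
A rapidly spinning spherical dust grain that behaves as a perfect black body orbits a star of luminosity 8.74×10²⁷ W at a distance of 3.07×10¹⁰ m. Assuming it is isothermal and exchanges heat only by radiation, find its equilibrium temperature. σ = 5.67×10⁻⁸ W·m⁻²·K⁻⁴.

T ≈ 1340 K

First find the stellar flux at distance d: S = L/(4πd²) = 8.74×10²⁷/(4π·(3.07×10¹⁰)²) = 7.379×10⁵ W/m².
For an isothermal sphere, absorbed (1−a)S·πr² = emitted σ·4πr²·T⁴, so T⁴ = (1−a)S/(4σ).
T⁴ = 1.00·7.379×10⁵/(4·5.67×10⁻⁸) = 3.254×10¹² K⁴.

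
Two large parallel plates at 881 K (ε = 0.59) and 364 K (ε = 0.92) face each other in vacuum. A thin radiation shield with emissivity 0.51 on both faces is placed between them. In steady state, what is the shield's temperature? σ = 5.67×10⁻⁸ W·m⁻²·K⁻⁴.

T_s ≈ 722 K

In steady state the net flux on the hot side equals that on the cold side.
σ(T₁⁴−T_s⁴)/D₁ = σ(T_s⁴−T₂⁴)/D₂, with D₁ = 1/ε₁+1/ε_s−1 = 2.656, D₂ = 1/ε_s+1/ε₂−1 = 2.048.
Solve for T_s⁴: T_s⁴ = (D₂·T₁⁴ + D₁·T₂⁴)/(D₁+D₂) = 2.722×10¹¹ K⁴.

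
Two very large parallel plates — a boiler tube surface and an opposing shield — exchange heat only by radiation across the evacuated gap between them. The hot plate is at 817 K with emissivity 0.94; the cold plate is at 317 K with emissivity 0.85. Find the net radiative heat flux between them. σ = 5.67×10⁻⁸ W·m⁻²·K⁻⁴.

q ≈ 19900 W/m²

For two infinite grey parallel plates, q = σ(T₁⁴ − T₂⁴)/(1/ε₁ + 1/ε₂ − 1).
T₁⁴ − T₂⁴ = 4.455×10¹¹ − 1.010×10¹⁰ = 4.354×10¹¹ K⁴.
1/ε₁ + 1/ε₂ − 1 = 1.064 + 1.176 − 1 = 1.240.
q = 5.67×10⁻⁸ × 4.354×10¹¹ / 1.240.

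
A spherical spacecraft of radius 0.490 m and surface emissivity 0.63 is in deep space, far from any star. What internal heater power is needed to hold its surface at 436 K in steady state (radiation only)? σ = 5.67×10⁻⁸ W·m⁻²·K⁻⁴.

P = εσ·4πr²·T⁴.
4πr² = 3.017 m²; T⁴ = 3.614×10¹⁰ K⁴.
P = 0.63·5.67×10⁻⁸·3.017·3.614×10¹⁰.

P ≈ 3890 W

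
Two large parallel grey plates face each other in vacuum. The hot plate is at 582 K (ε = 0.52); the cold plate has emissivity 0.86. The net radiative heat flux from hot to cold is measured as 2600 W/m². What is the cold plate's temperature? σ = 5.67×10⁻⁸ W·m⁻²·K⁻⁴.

q = σ(T₁⁴ − T₂⁴)/(1/ε₁ + 1/ε₂ − 1); denominator = 2.086.
T₂⁴ = T₁⁴ − q·(1/ε₁+1/ε₂−1)/σ = 1.147×10¹¹ − 2600·2.086/5.67×10⁻⁸
    = 1.909×10¹⁰ K⁴.

T₂ ≈ 372 K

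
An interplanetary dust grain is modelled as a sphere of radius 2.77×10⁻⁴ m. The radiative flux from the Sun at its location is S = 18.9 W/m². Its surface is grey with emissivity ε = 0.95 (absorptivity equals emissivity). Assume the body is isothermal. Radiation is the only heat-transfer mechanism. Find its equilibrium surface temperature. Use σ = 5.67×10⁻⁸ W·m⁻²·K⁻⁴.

At equilibrium, absorbed power = emitted power.
Absorbing cross-section = πr² = 2.411×10⁻⁷ m²; emitting surface = 4πr² = 9.642×10⁻⁷ m² (ratio 4).
εS·A_cross = εσ·A_surf·T⁴  ⇒  T⁴ = S/(4σ)   (ε cancels).
T⁴ = 18.9/(4·5.67×10⁻⁸) = 8.333×10⁷ K⁴.
T = (8.333×10⁷)^(1/4).

T ≈ 95.5 K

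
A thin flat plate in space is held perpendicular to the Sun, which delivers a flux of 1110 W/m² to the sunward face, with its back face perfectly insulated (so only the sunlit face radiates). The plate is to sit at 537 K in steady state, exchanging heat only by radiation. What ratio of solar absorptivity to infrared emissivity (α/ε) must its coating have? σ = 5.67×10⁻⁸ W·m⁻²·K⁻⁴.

Balance: αS·A = εσ·1A·T⁴ ⇒ α/ε = σT⁴/S.
α/ε = 5.67×10⁻⁸·(537)⁴/1110 = 5.67×10⁻⁸·8.316×10¹⁰/1110.

α/ε ≈ 4.25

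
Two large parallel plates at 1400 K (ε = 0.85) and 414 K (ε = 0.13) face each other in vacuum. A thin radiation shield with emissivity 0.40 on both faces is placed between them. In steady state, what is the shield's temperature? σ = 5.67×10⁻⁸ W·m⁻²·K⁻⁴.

T_s ≈ 1310 K

In steady state the net flux on the hot side equals that on the cold side.
σ(T₁⁴−T_s⁴)/D₁ = σ(T_s⁴−T₂⁴)/D₂, with D₁ = 1/ε₁+1/ε_s−1 = 2.676, D₂ = 1/ε_s+1/ε₂−1 = 9.192.
Solve for T_s⁴: T_s⁴ = (D₂·T₁⁴ + D₁·T₂⁴)/(D₁+D₂) = 2.982×10¹² K⁴.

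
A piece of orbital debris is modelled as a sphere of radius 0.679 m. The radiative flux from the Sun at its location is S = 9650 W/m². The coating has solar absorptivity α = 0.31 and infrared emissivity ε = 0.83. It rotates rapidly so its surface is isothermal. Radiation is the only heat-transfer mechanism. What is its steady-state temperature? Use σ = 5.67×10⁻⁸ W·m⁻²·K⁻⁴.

At equilibrium, absorbed power = emitted power.
Absorbing cross-section = πr² = 1.448 m²; emitting surface = 4πr² = 5.794 m² (ratio 4).
αS·A_cross = εσ·A_surf·T⁴  ⇒  T⁴ = αS/(ε·4σ).
T⁴ = 0.310·9650/(0.83·4·5.67×10⁻⁸) = 1.589×10¹⁰ K⁴.
T = (1.589×10¹⁰)^(1/4).

T ≈ 355 K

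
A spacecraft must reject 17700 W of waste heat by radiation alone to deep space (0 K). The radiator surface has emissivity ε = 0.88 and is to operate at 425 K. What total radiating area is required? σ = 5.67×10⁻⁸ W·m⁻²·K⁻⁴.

P = εσA T⁴ ⇒ A = P/(εσT⁴).
T⁴ = 3.263×10¹⁰ K⁴.
A = 17700/(0.88 × 5.67×10⁻⁸ × 3.263×10¹⁰).

A ≈ 10.9 m²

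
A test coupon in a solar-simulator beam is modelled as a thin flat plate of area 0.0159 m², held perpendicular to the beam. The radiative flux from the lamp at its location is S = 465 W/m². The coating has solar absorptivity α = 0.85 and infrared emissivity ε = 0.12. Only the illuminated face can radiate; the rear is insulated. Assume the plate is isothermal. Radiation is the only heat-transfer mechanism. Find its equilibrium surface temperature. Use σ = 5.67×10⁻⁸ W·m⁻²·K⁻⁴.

T ≈ 491 K

At equilibrium, absorbed power = emitted power.
Absorbing cross-section = A = 0.01590 m²; emitting surface = A = 0.01590 m² (ratio 1).
αS·A_cross = εσ·A_surf·T⁴  ⇒  T⁴ = αS/(ε·1σ).
T⁴ = 0.850·465/(0.12·1·5.67×10⁻⁸) = 5.809×10¹⁰ K⁴.
T = (5.809×10¹⁰)^(1/4).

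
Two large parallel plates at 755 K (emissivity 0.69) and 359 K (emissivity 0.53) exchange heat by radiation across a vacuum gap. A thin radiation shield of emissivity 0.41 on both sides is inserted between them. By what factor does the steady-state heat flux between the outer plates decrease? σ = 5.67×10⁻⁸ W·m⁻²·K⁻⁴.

Without shield: q₀ = σΔ(T⁴)/(1/ε₁+1/ε₂−1) with denominator 2.336.
With shield the two gaps are in series; the resistances add: (1/ε₁+1/ε_s−1)+(1/ε_s+1/ε₂−1) = 2.888+3.326 = 6.214.
Heat-flux ratio q₀/q = 6.214/2.336.

factor ≈ 2.66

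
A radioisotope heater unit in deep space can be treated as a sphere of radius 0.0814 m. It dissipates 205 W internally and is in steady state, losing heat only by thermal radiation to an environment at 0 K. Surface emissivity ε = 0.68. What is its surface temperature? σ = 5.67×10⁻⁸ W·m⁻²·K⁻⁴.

T ≈ 503 K

Steady state: internal power = radiated power, P = εσA T⁴.
Radiating area A = 4πr² = 0.08326 m².
T⁴ = P/(εσA) = 205/(0.68·5.67×10⁻⁸·0.08326) = 6.386×10¹⁰ K⁴.
T = (6.386×10¹⁰)^(1/4).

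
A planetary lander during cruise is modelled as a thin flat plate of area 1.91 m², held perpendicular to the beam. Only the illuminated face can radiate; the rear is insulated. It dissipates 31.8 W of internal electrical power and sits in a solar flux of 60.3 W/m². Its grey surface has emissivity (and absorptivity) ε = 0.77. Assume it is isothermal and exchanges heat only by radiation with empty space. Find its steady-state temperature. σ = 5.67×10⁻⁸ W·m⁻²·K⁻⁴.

At steady state, absorbed solar power + internal power = radiated power.
Absorbed: α·S·A_cross = 0.77·60.3·1.910 = 88.68 W (cross-section A).
Total input = 88.68 + 31.8 = 120.5 W.
Radiated: εσ·A_surf·T⁴ with A_surf = A = 1.910 m².
T⁴ = 120.5/(0.77·5.67×10⁻⁸·1.910) = 1.445×10⁹ K⁴.

T ≈ 195 K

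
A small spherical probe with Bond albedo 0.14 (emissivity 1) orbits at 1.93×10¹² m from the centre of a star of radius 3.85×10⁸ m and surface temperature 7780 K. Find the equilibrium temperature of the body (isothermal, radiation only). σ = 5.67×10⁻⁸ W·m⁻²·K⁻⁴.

The star's surface emits σT_*⁴; at distance d the flux is S = σT_*⁴(R_*/d)².
S = 5.67×10⁻⁸·(7780)⁴·(3.85×10⁸/1.93×10¹²)² = 8.266 W/m².
For an isothermal sphere T⁴ = (1−a)S/(4σ) = 3.134×10⁷ K⁴.

T ≈ 74.8 K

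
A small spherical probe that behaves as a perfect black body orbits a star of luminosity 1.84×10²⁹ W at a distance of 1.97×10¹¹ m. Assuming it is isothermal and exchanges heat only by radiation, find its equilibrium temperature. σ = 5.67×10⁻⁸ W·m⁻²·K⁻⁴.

First find the stellar flux at distance d: S = L/(4πd²) = 1.84×10²⁹/(4π·(1.97×10¹¹)²) = 3.773×10⁵ W/m².
For an isothermal sphere, absorbed (1−a)S·πr² = emitted σ·4πr²·T⁴, so T⁴ = (1−a)S/(4σ).
T⁴ = 1.00·3.773×10⁵/(4·5.67×10⁻⁸) = 1.664×10¹² K⁴.

T ≈ 1140 K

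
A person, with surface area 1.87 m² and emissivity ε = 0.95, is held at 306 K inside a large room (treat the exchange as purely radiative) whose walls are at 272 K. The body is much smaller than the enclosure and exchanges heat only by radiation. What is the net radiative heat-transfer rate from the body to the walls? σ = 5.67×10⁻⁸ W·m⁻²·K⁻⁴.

P_net ≈ 332 W

For a small grey body in a large enclosure: P_net = εσA(T_body⁴ − T_wall⁴).
A = 1.87 m²; T_body⁴ − T_wall⁴ = 8.768×10⁹ − 5.474×10⁹ = 3.294×10⁹ K⁴.
|P_net| = 0.95·5.67×10⁻⁸·1.870·3.294×10⁹.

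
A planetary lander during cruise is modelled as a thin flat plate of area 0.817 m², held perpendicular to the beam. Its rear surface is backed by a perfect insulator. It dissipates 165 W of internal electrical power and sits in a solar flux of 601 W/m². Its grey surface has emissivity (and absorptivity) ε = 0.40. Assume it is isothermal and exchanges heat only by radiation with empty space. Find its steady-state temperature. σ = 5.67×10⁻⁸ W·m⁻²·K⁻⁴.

T ≈ 374 K

At steady state, absorbed solar power + internal power = radiated power.
Absorbed: α·S·A_cross = 0.40·601·0.8170 = 196.4 W (cross-section A).
Total input = 196.4 + 165 = 361.4 W.
Radiated: εσ·A_surf·T⁴ with A_surf = A = 0.8170 m².
T⁴ = 361.4/(0.40·5.67×10⁻⁸·0.8170) = 1.950×10¹⁰ K⁴.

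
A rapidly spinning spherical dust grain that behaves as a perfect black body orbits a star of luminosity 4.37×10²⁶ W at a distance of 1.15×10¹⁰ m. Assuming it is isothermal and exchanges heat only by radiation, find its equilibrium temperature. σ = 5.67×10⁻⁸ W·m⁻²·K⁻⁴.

First find the stellar flux at distance d: S = L/(4πd²) = 4.37×10²⁶/(4π·(1.15×10¹⁰)²) = 2.630×10⁵ W/m².
For an isothermal sphere, absorbed (1−a)S·πr² = emitted σ·4πr²·T⁴, so T⁴ = (1−a)S/(4σ).
T⁴ = 1.00·2.630×10⁵/(4·5.67×10⁻⁸) = 1.159×10¹² K⁴.

T ≈ 1040 K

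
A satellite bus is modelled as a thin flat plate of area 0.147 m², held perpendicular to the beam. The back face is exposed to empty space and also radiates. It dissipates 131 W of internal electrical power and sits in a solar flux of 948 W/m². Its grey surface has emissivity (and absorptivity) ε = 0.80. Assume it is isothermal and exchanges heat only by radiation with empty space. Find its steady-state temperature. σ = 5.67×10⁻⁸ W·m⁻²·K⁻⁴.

T ≈ 367 K

At steady state, absorbed solar power + internal power = radiated power.
Absorbed: α·S·A_cross = 0.80·948·0.1470 = 111.5 W (cross-section A).
Total input = 111.5 + 131 = 242.5 W.
Radiated: εσ·A_surf·T⁴ with A_surf = 2A = 0.2940 m².
T⁴ = 242.5/(0.80·5.67×10⁻⁸·0.2940) = 1.818×10¹⁰ K⁴.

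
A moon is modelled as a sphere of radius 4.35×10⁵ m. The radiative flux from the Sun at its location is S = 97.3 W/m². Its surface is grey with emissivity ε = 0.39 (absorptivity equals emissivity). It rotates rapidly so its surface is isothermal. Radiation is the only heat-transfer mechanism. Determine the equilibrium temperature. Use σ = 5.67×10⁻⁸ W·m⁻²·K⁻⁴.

T ≈ 144 K

At equilibrium, absorbed power = emitted power.
Absorbing cross-section = πr² = 5.945×10¹¹ m²; emitting surface = 4πr² = 2.378×10¹² m² (ratio 4).
εS·A_cross = εσ·A_surf·T⁴  ⇒  T⁴ = S/(4σ)   (ε cancels).
T⁴ = 97.3/(4·5.67×10⁻⁸) = 4.290×10⁸ K⁴.
T = (4.290×10⁸)^(1/4).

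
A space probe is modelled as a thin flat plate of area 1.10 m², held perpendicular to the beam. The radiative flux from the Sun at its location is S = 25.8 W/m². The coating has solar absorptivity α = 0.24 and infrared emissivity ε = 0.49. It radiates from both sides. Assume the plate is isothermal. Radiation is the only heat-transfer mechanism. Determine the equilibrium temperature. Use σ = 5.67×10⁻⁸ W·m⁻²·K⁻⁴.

At equilibrium, absorbed power = emitted power.
Absorbing cross-section = A = 1.100 m²; emitting surface = 2A = 2.200 m² (ratio 2).
αS·A_cross = εσ·A_surf·T⁴  ⇒  T⁴ = αS/(ε·2σ).
T⁴ = 0.240·25.8/(0.49·2·5.67×10⁻⁸) = 1.114×10⁸ K⁴.
T = (1.114×10⁸)^(1/4).

T ≈ 103 K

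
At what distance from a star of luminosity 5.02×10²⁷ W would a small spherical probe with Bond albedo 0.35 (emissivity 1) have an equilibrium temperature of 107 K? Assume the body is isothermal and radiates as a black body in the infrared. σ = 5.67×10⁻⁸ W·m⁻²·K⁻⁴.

For an isothermal black-emitting sphere, (1−a)S·πr² = σ·4πr²·T⁴ ⇒ S = 4σT⁴/(1−a).
S = 4·5.67×10⁻⁸·(107)⁴/0.650 = 45.74 W/m².
Flux falls as S = L/(4πd²), so d = √(L/(4πS)) = √(5.02×10²⁷/(4π·45.74)).

d ≈ 2.96×10¹² m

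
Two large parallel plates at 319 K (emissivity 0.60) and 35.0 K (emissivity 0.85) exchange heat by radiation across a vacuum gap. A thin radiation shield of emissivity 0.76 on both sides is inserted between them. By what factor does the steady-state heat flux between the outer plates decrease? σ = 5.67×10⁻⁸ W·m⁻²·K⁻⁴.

Without shield: q₀ = σΔ(T⁴)/(1/ε₁+1/ε₂−1) with denominator 1.843.
With shield the two gaps are in series; the resistances add: (1/ε₁+1/ε_s−1)+(1/ε_s+1/ε₂−1) = 1.982+1.492 = 3.475.
Heat-flux ratio q₀/q = 3.475/1.843.

factor ≈ 1.89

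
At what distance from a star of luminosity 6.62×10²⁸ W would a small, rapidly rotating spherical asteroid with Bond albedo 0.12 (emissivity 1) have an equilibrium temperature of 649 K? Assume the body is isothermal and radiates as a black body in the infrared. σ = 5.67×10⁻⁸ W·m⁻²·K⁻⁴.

For an isothermal black-emitting sphere, (1−a)S·πr² = σ·4πr²·T⁴ ⇒ S = 4σT⁴/(1−a).
S = 4·5.67×10⁻⁸·(649)⁴/0.880 = 45720 W/m².
Flux falls as S = L/(4πd²), so d = √(L/(4πS)) = √(6.62×10²⁸/(4π·45720)).

d ≈ 3.39×10¹¹ m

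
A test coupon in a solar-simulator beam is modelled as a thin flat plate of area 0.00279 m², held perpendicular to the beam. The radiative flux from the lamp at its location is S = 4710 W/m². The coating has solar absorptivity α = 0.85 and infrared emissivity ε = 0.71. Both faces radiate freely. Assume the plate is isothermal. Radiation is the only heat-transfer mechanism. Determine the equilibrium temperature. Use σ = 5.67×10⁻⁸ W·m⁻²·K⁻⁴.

T ≈ 472 K

At equilibrium, absorbed power = emitted power.
Absorbing cross-section = A = 0.002790 m²; emitting surface = 2A = 0.005580 m² (ratio 2).
αS·A_cross = εσ·A_surf·T⁴  ⇒  T⁴ = αS/(ε·2σ).
T⁴ = 0.850·4710/(0.71·2·5.67×10⁻⁸) = 4.972×10¹⁰ K⁴.
T = (4.972×10¹⁰)^(1/4).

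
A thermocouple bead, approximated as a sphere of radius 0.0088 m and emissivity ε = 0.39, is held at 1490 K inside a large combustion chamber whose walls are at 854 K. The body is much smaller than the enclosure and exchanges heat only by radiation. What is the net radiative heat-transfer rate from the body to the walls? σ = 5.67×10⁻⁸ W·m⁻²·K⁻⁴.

P_net ≈ 94.6 W

For a small grey body in a large enclosure: P_net = εσA(T_body⁴ − T_wall⁴).
A = 4πr² = 9.731×10⁻⁴ m²; T_body⁴ − T_wall⁴ = 4.929×10¹² − 5.319×10¹¹ = 4.397×10¹² K⁴.
|P_net| = 0.39·5.67×10⁻⁸·9.731×10⁻⁴·4.397×10¹².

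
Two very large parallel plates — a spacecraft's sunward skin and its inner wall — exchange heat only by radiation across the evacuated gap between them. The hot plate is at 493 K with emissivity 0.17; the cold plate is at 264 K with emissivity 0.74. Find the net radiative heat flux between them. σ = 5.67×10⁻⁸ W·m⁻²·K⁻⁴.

q ≈ 493 W/m²

For two infinite grey parallel plates, q = σ(T₁⁴ − T₂⁴)/(1/ε₁ + 1/ε₂ − 1).
T₁⁴ − T₂⁴ = 5.907×10¹⁰ − 4.858×10⁹ = 5.422×10¹⁰ K⁴.
1/ε₁ + 1/ε₂ − 1 = 5.882 + 1.351 − 1 = 6.234.
q = 5.67×10⁻⁸ × 5.422×10¹⁰ / 6.234.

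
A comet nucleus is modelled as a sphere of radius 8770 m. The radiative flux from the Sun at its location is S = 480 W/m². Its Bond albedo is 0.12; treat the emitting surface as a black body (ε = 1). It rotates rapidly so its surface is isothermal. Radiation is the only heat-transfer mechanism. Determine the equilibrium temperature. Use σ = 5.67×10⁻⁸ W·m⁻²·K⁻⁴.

At equilibrium, absorbed power = emitted power.
Absorbing cross-section = πr² = 2.416×10⁸ m²; emitting surface = 4πr² = 9.665×10⁸ m² (ratio 4).
(1−a)S·A_cross = εσ·A_surf·T⁴  ⇒  T⁴ = (1−a)S/(4σ).
T⁴ = 0.880·480/(4·5.67×10⁻⁸) = 1.862×10⁹ K⁴.
T = (1.862×10⁹)^(1/4).

T ≈ 208 K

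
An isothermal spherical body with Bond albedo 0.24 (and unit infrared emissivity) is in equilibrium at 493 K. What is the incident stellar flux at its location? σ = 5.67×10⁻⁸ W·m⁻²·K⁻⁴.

(1−a)S·πr² = σ·4πr²·T⁴ ⇒ S = 4σT⁴/(1−a).
S = 4·5.67×10⁻⁸·5.907×10¹⁰/0.760.

S ≈ 17600 W/m²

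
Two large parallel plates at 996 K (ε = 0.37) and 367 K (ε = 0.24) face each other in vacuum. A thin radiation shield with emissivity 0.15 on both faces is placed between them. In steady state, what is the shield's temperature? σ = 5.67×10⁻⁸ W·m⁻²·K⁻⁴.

In steady state the net flux on the hot side equals that on the cold side.
σ(T₁⁴−T_s⁴)/D₁ = σ(T_s⁴−T₂⁴)/D₂, with D₁ = 1/ε₁+1/ε_s−1 = 8.369, D₂ = 1/ε_s+1/ε₂−1 = 9.833.
Solve for T_s⁴: T_s⁴ = (D₂·T₁⁴ + D₁·T₂⁴)/(D₁+D₂) = 5.400×10¹¹ K⁴.

T_s ≈ 857 K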